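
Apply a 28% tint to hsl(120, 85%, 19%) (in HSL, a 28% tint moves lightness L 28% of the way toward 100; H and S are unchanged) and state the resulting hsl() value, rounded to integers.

L moves 28% from 19 toward 100: 19 + 22.68 = 41.68 → 42.
H and S are unchanged.

hsl(120, 85%, 42%)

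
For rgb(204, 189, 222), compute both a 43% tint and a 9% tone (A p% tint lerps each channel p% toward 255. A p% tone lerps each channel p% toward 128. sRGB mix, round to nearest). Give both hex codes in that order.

#E2D9EC, #C5B8D6

43% tint:
  R: 204 + 0.43×(255−204) = 204 + 21.93 = 225.93 → 226
  G: 189 + 0.43×(255−189) = 189 + 28.38 = 217.38 → 217
  B: 222 + 14.19 = 236.19 → 236
  → #E2D9EC
9% tone:
  R: 204 − 6.84 = 197.16 → 197
  G: 189 + 0.09×(128−189) = 189 − 5.49 = 183.51 → 184
  B: 222 + 0.09×(128−222) = 222 − 8.46 = 213.54 → 214
  → #C5B8D6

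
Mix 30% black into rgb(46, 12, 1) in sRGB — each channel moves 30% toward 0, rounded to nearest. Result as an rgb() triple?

Per channel, c → c + 0.3(0 − c):
  R: 46 + 0.3×(0−46) = 46 − 13.8 = 32.2 → 32
  G: 12 + 0.3×(0−12) = 12 − 3.6 = 8.4 → 8
  B: 1 + 0.3×(0−1) = 1 − 0.3 = 0.7 → 1

rgb(32, 8, 1)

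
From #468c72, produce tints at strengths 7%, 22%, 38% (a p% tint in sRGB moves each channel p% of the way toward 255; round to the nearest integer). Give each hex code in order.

#468c72 is rgb(70, 140, 114).
7%: (70 + 12.95 = 82.95→83, 140 + 8.05 = 148.05→148, 114 + 9.87 = 123.87→124) → #53947c
22%: (70 + 40.7 = 110.7→111, 140 + 25.3 = 165.3→165, 114 + 31.02 = 145.02→145) → #6fa591
38%: (70 + 70.3 = 140.3→140, 140 + 43.7 = 183.7→184, 114 + 53.58 = 167.58→168) → #8cb8a8

#53947c, #6fa591, #8cb8a8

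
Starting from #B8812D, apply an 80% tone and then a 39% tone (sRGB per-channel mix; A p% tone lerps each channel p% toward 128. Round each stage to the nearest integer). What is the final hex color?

#878076

#B8812D is rgb(184, 129, 45).
Lerp each channel 80% toward 128:
  R: 184 − 44.8 = 139.2 → 139
  G: 129 + 0.8×(128−129) = 129 − 0.8 = 128.2 → 128
  B: 45 + 66.4 = 111.4 → 111
After the tone: rgb(139, 128, 111) = #8B806F.
A 39% tone moves each channel 39% toward 128:
  R: 139 − 4.29 = 134.71 → 135
  G: 128 + 0.39×(128−128) = 128 + 0 = 128 → 128
  B: 111 + 0.39×(128−111) = 111 + 6.63 = 117.63 → 118
rgb(135, 128, 118) = #878076.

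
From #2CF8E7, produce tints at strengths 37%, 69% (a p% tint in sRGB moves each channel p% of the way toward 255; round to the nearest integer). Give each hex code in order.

#2CF8E7 is rgb(44, 248, 231).
37%: (44 + 78.07 = 122.07→122, 248 + 2.59 = 250.59→251, 231 + 8.88 = 239.88→240) → #7AFBF0
69%: (44 + 145.59 = 189.59→190, 248 + 4.83 = 252.83→253, 231 + 16.56 = 247.56→248) → #BEFDF8

#7AFBF0, #BEFDF8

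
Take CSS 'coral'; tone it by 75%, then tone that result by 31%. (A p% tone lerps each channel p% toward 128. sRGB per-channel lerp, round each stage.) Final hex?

#968078

CSS coral is rgb(255, 127, 80).
Lerp each channel 75% toward 128:
  R: 255 + 0.75×(128−255) = 255 − 95.25 = 159.75 → 160
  G: 127 + 0.75 = 127.75 → 128
  B: 80 + 36 = 116 → 116
After the tone: rgb(160, 128, 116) = #a08074.
Per channel, c → c + 0.31(128 − c):
  R: 160 + 0.31×(128−160) = 160 − 9.92 = 150.08 → 150
  G: 128 + 0 = 128 → 128
  B: 116 + 3.72 = 119.72 → 120
rgb(150, 128, 120) = #968078.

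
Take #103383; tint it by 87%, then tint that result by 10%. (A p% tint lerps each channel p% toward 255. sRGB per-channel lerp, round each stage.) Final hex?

#E3E7F1

#103383 is rgb(16, 51, 131).
Lerp each channel 87% toward 255:
  R: 16 + 207.93 = 223.93 → 224
  G: 51 + 177.48 = 228.48 → 228
  B: 131 + 107.88 = 238.88 → 239
After the tint: rgb(224, 228, 239) = #E0E4EF.
A 10% tint moves each channel 10% toward 255:
  R: 224 + 3.1 = 227.1 → 227
  G: 228 + 0.1×(255−228) = 228 + 2.7 = 230.7 → 231
  B: 239 + 1.6 = 240.6 → 241
rgb(227, 231, 241) = #E3E7F1.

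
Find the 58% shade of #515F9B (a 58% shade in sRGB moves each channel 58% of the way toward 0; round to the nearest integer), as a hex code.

#515F9B is rgb(81, 95, 155).
A 58% shade moves each channel 58% toward 0:
  R: 81 + 0.58×(0−81) = 81 − 46.98 = 34.02 → 34
  G: 95 + 0.58×(0−95) = 95 − 55.1 = 39.9 → 40
  B: 155 + 0.58×(0−155) = 155 − 89.9 = 65.1 → 65
rgb(34, 40, 65) = #222841.

#222841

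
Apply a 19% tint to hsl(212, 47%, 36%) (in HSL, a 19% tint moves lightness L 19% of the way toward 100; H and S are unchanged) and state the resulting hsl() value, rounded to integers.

hsl(212, 47%, 48%)

L moves 19% from 36 toward 100: 36 + 12.16 = 48.16 → 48.
H and S are unchanged.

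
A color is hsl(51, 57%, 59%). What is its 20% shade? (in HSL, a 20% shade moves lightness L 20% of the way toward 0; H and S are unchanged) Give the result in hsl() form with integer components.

hsl(51, 57%, 47%)

L moves 20% from 59 toward 0: 59 − 11.8 = 47.2 → 47.
H and S are unchanged.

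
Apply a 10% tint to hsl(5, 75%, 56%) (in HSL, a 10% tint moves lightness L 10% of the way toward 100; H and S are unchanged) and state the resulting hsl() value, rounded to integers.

hsl(5, 75%, 60%)

L moves 10% from 56 toward 100: 56 + 4.4 = 60.4 → 60.
H and S are unchanged.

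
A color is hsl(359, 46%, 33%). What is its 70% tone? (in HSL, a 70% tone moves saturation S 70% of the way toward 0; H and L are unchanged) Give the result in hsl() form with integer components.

S moves 70% from 46 toward 0: 46 − 32.2 = 13.8 → 14.
H and L are unchanged.

hsl(359, 14%, 33%)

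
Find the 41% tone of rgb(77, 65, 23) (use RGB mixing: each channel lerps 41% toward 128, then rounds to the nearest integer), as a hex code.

#625B42

Per channel, c → c + 0.41(128 − c):
  R: 77 + 0.41×(128−77) = 77 + 20.91 = 97.91 → 98
  G: 65 + 0.41×(128−65) = 65 + 25.83 = 90.83 → 91
  B: 23 + 0.41×(128−23) = 23 + 43.05 = 66.05 → 66
rgb(98, 91, 66) = #625B42.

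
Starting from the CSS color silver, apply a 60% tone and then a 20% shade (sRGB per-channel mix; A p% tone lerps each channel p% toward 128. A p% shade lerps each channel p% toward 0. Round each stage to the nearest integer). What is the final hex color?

CSS silver is rgb(192, 192, 192).
Per channel, c → c + 0.6(128 − c):
  R: 192 + 0.6×(128−192) = 192 − 38.4 = 153.6 → 154
  G: 192 + 0.6×(128−192) = 192 − 38.4 = 153.6 → 154
  B: 192 − 38.4 = 153.6 → 154
After the tone: rgb(154, 154, 154) = #9a9a9a.
Per channel, c → c + 0.2(0 − c):
  R: 154 − 30.8 = 123.2 → 123
  G: 154 − 30.8 = 123.2 → 123
  B: 154 − 30.8 = 123.2 → 123
rgb(123, 123, 123) = #7b7b7b.

#7b7b7b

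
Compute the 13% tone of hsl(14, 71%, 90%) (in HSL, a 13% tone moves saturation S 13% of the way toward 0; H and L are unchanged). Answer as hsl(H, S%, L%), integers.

S moves 13% from 71 toward 0: 71 − 9.23 = 61.77 → 62.
H and L are unchanged.

hsl(14, 62%, 90%)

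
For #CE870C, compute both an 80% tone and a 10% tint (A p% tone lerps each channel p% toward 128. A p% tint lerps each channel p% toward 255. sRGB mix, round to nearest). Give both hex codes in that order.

#908169, #D39324

#CE870C is rgb(206, 135, 12).
80% tone:
  R: 206 − 62.4 = 143.6 → 144
  G: 135 + 0.8×(128−135) = 135 − 5.6 = 129.4 → 129
  B: 12 + 0.8×(128−12) = 12 + 92.8 = 104.8 → 105
  → #908169
10% tint:
  R: 206 + 4.9 = 210.9 → 211
  G: 135 + 12 = 147 → 147
  B: 12 + 0.1×(255−12) = 12 + 24.3 = 36.3 → 36
  → #D39324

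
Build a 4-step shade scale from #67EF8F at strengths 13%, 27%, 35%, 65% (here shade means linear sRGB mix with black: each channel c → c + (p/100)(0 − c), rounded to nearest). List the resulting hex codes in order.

#67EF8F is rgb(103, 239, 143).
13%: (103 − 13.39 = 89.61→90, 239 − 31.07 = 207.93→208, 143 − 18.59 = 124.41→124) → #5AD07C
27%: (103 − 27.81 = 75.19→75, 239 − 64.53 = 174.47→174, 143 − 38.61 = 104.39→104) → #4BAE68
35%: (103 − 36.05 = 66.95→67, 239 − 83.65 = 155.35→155, 143 − 50.05 = 92.95→93) → #439B5D
65%: (103 − 66.95 = 36.05→36, 239 − 155.35 = 83.65→84, 143 − 92.95 = 50.05→50) → #245432

#5AD07C, #4BAE68, #439B5D, #245432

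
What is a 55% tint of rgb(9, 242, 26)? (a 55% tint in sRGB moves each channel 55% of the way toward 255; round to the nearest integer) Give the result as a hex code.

A 55% tint moves each channel 55% toward 255:
  R: 9 + 135.3 = 144.3 → 144
  G: 242 + 7.15 = 249.15 → 249
  B: 26 + 0.55×(255−26) = 26 + 125.95 = 151.95 → 152
rgb(144, 249, 152) = #90F998.

#90F998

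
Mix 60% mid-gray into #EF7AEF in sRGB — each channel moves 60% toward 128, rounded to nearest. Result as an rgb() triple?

#EF7AEF is rgb(239, 122, 239).
A 60% tone moves each channel 60% toward 128:
  R: 239 − 66.6 = 172.4 → 172
  G: 122 + 3.6 = 125.6 → 126
  B: 239 + 0.6×(128−239) = 239 − 66.6 = 172.4 → 172

rgb(172, 126, 172)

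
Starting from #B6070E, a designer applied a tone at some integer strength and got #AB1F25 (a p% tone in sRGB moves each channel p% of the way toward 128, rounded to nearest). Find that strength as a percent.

20%

#B6070E is rgb(182, 7, 14); #AB1F25 is rgb(171, 31, 37).
On the G channel (widest range): 31 ≈ 7 + (p/100)(128 − 7), so p ≈ 100×(31 − 7)/(128 − 7) = 2400/121 = 19.83.
p = 20 reproduces all three channels after rounding.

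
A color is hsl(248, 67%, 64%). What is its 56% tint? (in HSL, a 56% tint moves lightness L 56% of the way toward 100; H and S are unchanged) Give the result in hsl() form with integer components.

L moves 56% from 64 toward 100: 64 + 20.16 = 84.16 → 84.
H and S are unchanged.

hsl(248, 67%, 84%)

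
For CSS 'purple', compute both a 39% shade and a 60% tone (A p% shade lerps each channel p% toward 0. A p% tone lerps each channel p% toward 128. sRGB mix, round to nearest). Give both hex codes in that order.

CSS purple is rgb(128, 0, 128).
39% shade:
  R: 128 − 49.92 = 78.08 → 78
  G: 0 + 0.39×(0−0) = 0 + 0 = 0 → 0
  B: 128 + 0.39×(0−128) = 128 − 49.92 = 78.08 → 78
  → #4E004E
60% tone:
  R: 128 + 0.6×(128−128) = 128 + 0 = 128 → 128
  G: 0 + 76.8 = 76.8 → 77
  B: 128 + 0 = 128 → 128
  → #804D80

#4E004E, #804D80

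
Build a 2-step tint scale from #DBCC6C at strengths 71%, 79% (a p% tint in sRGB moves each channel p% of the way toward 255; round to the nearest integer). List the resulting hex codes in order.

#DBCC6C is rgb(219, 204, 108).
71%: (219 + 25.56 = 244.56→245, 204 + 36.21 = 240.21→240, 108 + 104.37 = 212.37→212) → #F5F0D4
79%: (219 + 28.44 = 247.44→247, 204 + 40.29 = 244.29→244, 108 + 116.13 = 224.13→224) → #F7F4E0

#F5F0D4, #F7F4E0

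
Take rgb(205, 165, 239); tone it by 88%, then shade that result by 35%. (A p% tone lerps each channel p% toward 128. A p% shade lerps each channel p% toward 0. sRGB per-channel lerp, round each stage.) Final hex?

#59565c

An 88% tone moves each channel 88% toward 128:
  R: 205 + 0.88×(128−205) = 205 − 67.76 = 137.24 → 137
  G: 165 + 0.88×(128−165) = 165 − 32.56 = 132.44 → 132
  B: 239 + 0.88×(128−239) = 239 − 97.68 = 141.32 → 141
After the tone: rgb(137, 132, 141) = #89848d.
A 35% shade moves each channel 35% toward 0:
  R: 137 − 47.95 = 89.05 → 89
  G: 132 + 0.35×(0−132) = 132 − 46.2 = 85.8 → 86
  B: 141 − 49.35 = 91.65 → 92
rgb(89, 86, 92) = #59565c.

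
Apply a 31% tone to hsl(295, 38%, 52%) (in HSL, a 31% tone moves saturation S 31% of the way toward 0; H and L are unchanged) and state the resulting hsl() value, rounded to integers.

hsl(295, 26%, 52%)

S moves 31% from 38 toward 0: 38 − 11.78 = 26.22 → 26.
H and L are unchanged.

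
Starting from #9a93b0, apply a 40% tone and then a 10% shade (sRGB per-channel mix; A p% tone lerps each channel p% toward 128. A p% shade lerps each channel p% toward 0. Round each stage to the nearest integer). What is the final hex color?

#827d8d

#9a93b0 is rgb(154, 147, 176).
Per channel, c → c + 0.4(128 − c):
  R: 154 − 10.4 = 143.6 → 144
  G: 147 + 0.4×(128−147) = 147 − 7.6 = 139.4 → 139
  B: 176 − 19.2 = 156.8 → 157
After the tone: rgb(144, 139, 157) = #908b9d.
A 10% shade moves each channel 10% toward 0:
  R: 144 − 14.4 = 129.6 → 130
  G: 139 + 0.1×(0−139) = 139 − 13.9 = 125.1 → 125
  B: 157 + 0.1×(0−157) = 157 − 15.7 = 141.3 → 141
rgb(130, 125, 141) = #827d8d.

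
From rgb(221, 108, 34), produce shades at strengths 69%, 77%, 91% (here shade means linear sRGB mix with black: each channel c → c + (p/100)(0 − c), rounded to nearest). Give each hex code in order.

#45210b, #331908, #140a03

69%: (221 − 152.49 = 68.51→69, 108 − 74.52 = 33.48→33, 34 − 23.46 = 10.54→11) → #45210b
77%: (221 − 170.17 = 50.83→51, 108 − 83.16 = 24.84→25, 34 − 26.18 = 7.82→8) → #331908
91%: (221 − 201.11 = 19.89→20, 108 − 98.28 = 9.72→10, 34 − 30.94 = 3.06→3) → #140a03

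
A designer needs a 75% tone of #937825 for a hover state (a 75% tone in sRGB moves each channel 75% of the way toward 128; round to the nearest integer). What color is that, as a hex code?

#937825 is rgb(147, 120, 37).
A 75% tone moves each channel 75% toward 128:
  R: 147 − 14.25 = 132.75 → 133
  G: 120 + 6 = 126 → 126
  B: 37 + 68.25 = 105.25 → 105
rgb(133, 126, 105) = #857e69.

#857e69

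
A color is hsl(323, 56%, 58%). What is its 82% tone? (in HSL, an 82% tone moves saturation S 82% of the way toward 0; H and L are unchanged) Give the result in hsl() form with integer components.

S moves 82% from 56 toward 0: 56 − 45.92 = 10.08 → 10.
H and L are unchanged.

hsl(323, 10%, 58%)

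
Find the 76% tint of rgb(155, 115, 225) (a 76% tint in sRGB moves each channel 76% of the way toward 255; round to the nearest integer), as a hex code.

#e7ddf8

Lerp each channel 76% toward 255:
  R: 155 + 0.76×(255−155) = 155 + 76 = 231 → 231
  G: 115 + 0.76×(255−115) = 115 + 106.4 = 221.4 → 221
  B: 225 + 0.76×(255−225) = 225 + 22.8 = 247.8 → 248
rgb(231, 221, 248) = #e7ddf8.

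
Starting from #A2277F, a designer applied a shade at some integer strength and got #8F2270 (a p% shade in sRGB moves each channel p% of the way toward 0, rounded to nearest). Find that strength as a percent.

#A2277F is rgb(162, 39, 127); #8F2270 is rgb(143, 34, 112).
On the R channel (widest range): 143 ≈ 162 + (p/100)(0 − 162), so p ≈ 100×(143 − 162)/(0 − 162) = -1900/-162 = 11.73.
p = 12 reproduces all three channels after rounding.

12%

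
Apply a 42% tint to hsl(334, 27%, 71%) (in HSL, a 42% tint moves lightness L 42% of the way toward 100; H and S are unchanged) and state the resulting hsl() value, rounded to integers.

L moves 42% from 71 toward 100: 71 + 12.18 = 83.18 → 83.
H and S are unchanged.

hsl(334, 27%, 83%)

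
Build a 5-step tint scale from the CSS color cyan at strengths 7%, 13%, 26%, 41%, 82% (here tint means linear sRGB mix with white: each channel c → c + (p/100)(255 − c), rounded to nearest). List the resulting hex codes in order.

CSS cyan is rgb(0, 255, 255).
7%: (0 + 17.85 = 17.85→18, 255→255, 255→255) → #12FFFF
13%: (0 + 33.15 = 33.15→33, 255→255, 255→255) → #21FFFF
26%: (0 + 66.3 = 66.3→66, 255→255, 255→255) → #42FFFF
41%: (0 + 104.55 = 104.55→105, 255→255, 255→255) → #69FFFF
82%: (0 + 209.1 = 209.1→209, 255→255, 255→255) → #D1FFFF

#12FFFF, #21FFFF, #42FFFF, #69FFFF, #D1FFFF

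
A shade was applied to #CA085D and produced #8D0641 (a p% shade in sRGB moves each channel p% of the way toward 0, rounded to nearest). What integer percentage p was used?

#CA085D is rgb(202, 8, 93); #8D0641 is rgb(141, 6, 65).
On the R channel (widest range): 141 ≈ 202 + (p/100)(0 − 202), so p ≈ 100×(141 − 202)/(0 − 202) = -6100/-202 = 30.20.
p = 30 reproduces all three channels after rounding.

30%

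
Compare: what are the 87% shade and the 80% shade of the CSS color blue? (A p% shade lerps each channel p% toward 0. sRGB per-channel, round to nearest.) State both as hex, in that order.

CSS blue is rgb(0, 0, 255).
87% shade:
  R: 0 + 0.87×(0−0) = 0 + 0 = 0 → 0
  G: 0 + 0 = 0 → 0
  B: 255 − 221.85 = 33.15 → 33
  → #000021
80% shade:
  R: 0 + 0 = 0 → 0
  G: 0 + 0.8×(0−0) = 0 + 0 = 0 → 0
  B: 255 − 204 = 51 → 51
  → #000033

#000021, #000033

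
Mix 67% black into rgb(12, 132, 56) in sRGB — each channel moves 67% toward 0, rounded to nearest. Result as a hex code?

#042C12

Per channel, c → c + 0.67(0 − c):
  R: 12 − 8.04 = 3.96 → 4
  G: 132 + 0.67×(0−132) = 132 − 88.44 = 43.56 → 44
  B: 56 − 37.52 = 18.48 → 18
rgb(4, 44, 18) = #042C12.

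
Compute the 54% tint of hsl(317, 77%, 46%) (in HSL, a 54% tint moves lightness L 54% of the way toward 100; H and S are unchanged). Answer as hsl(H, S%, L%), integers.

hsl(317, 77%, 75%)

L moves 54% from 46 toward 100: 46 + 29.16 = 75.16 → 75.
H and S are unchanged.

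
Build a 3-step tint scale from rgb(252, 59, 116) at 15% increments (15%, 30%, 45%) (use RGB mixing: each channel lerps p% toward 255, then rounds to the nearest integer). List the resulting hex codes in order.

#FC5889, #FD769E, #FD93B3

15%: (252→252, 59 + 29.4 = 88.4→88, 116 + 20.85 = 136.85→137) → #FC5889
30%: (252 + 0.9 = 252.9→253, 59 + 58.8 = 117.8→118, 116 + 41.7 = 157.7→158) → #FD769E
45%: (252 + 1.35 = 253.35→253, 59 + 88.2 = 147.2→147, 116 + 62.55 = 178.55→179) → #FD93B3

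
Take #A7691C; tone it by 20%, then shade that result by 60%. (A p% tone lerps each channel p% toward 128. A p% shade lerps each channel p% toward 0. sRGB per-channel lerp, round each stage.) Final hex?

#402C13

#A7691C is rgb(167, 105, 28).
A 20% tone moves each channel 20% toward 128:
  R: 167 + 0.2×(128−167) = 167 − 7.8 = 159.2 → 159
  G: 105 + 0.2×(128−105) = 105 + 4.6 = 109.6 → 110
  B: 28 + 0.2×(128−28) = 28 + 20 = 48 → 48
After the tone: rgb(159, 110, 48) = #9F6E30.
Lerp each channel 60% toward 0:
  R: 159 + 0.6×(0−159) = 159 − 95.4 = 63.6 → 64
  G: 110 + 0.6×(0−110) = 110 − 66 = 44 → 44
  B: 48 + 0.6×(0−48) = 48 − 28.8 = 19.2 → 19
rgb(64, 44, 19) = #402C13.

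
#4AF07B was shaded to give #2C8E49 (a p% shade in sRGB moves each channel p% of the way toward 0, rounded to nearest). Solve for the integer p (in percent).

#4AF07B is rgb(74, 240, 123); #2C8E49 is rgb(44, 142, 73).
On the G channel (widest range): 142 ≈ 240 + (p/100)(0 − 240), so p ≈ 100×(142 − 240)/(0 − 240) = -9800/-240 = 40.83.
p = 41 reproduces all three channels after rounding.

41%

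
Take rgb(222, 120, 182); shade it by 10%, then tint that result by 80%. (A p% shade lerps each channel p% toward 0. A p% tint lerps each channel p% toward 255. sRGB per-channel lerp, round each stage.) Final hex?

Lerp each channel 10% toward 0:
  R: 222 − 22.2 = 199.8 → 200
  G: 120 + 0.1×(0−120) = 120 − 12 = 108 → 108
  B: 182 + 0.1×(0−182) = 182 − 18.2 = 163.8 → 164
After the shade: rgb(200, 108, 164) = #c86ca4.
Lerp each channel 80% toward 255:
  R: 200 + 0.8×(255−200) = 200 + 44 = 244 → 244
  G: 108 + 117.6 = 225.6 → 226
  B: 164 + 0.8×(255−164) = 164 + 72.8 = 236.8 → 237
rgb(244, 226, 237) = #f4e2ed.

#f4e2ed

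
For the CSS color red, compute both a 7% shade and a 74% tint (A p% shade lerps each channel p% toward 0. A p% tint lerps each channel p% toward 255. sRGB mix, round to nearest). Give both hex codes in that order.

#ED0000, #FFBDBD

CSS red is rgb(255, 0, 0).
7% shade:
  R: 255 − 17.85 = 237.15 → 237
  G: 0 + 0.07×(0−0) = 0 + 0 = 0 → 0
  B: 0 + 0.07×(0−0) = 0 + 0 = 0 → 0
  → #ED0000
74% tint:
  R: 255 + 0.74×(255−255) = 255 + 0 = 255 → 255
  G: 0 + 0.74×(255−0) = 0 + 188.7 = 188.7 → 189
  B: 0 + 188.7 = 188.7 → 189
  → #FFBDBD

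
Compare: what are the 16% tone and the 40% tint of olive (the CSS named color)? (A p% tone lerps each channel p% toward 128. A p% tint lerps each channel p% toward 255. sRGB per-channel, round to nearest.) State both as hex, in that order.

CSS olive is rgb(128, 128, 0).
16% tone:
  R: 128 + 0.16×(128−128) = 128 + 0 = 128 → 128
  G: 128 + 0.16×(128−128) = 128 + 0 = 128 → 128
  B: 0 + 0.16×(128−0) = 0 + 20.48 = 20.48 → 20
  → #808014
40% tint:
  R: 128 + 50.8 = 178.8 → 179
  G: 128 + 0.4×(255−128) = 128 + 50.8 = 178.8 → 179
  B: 0 + 0.4×(255−0) = 0 + 102 = 102 → 102
  → #B3B366

#808014, #B3B366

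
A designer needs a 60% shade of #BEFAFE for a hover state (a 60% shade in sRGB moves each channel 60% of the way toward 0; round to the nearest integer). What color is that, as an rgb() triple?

#BEFAFE is rgb(190, 250, 254).
Per channel, c → c + 0.6(0 − c):
  R: 190 − 114 = 76 → 76
  G: 250 − 150 = 100 → 100
  B: 254 + 0.6×(0−254) = 254 − 152.4 = 101.6 → 102

rgb(76, 100, 102)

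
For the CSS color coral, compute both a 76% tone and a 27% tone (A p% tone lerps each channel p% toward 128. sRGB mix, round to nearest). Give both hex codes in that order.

CSS coral is rgb(255, 127, 80).
76% tone:
  R: 255 − 96.52 = 158.48 → 158
  G: 127 + 0.76 = 127.76 → 128
  B: 80 + 0.76×(128−80) = 80 + 36.48 = 116.48 → 116
  → #9e8074
27% tone:
  R: 255 + 0.27×(128−255) = 255 − 34.29 = 220.71 → 221
  G: 127 + 0.27×(128−127) = 127 + 0.27 = 127.27 → 127
  B: 80 + 12.96 = 92.96 → 93
  → #dd7f5d

#9e8074, #dd7f5d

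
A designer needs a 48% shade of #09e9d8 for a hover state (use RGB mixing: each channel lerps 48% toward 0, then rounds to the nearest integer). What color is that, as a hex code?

#057970

#09e9d8 is rgb(9, 233, 216).
Lerp each channel 48% toward 0:
  R: 9 − 4.32 = 4.68 → 5
  G: 233 + 0.48×(0−233) = 233 − 111.84 = 121.16 → 121
  B: 216 − 103.68 = 112.32 → 112
rgb(5, 121, 112) = #057970.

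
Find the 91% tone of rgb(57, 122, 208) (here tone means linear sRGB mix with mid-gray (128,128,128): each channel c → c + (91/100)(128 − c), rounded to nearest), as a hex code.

Lerp each channel 91% toward 128:
  R: 57 + 0.91×(128−57) = 57 + 64.61 = 121.61 → 122
  G: 122 + 0.91×(128−122) = 122 + 5.46 = 127.46 → 127
  B: 208 − 72.8 = 135.2 → 135
rgb(122, 127, 135) = #7a7f87.

#7a7f87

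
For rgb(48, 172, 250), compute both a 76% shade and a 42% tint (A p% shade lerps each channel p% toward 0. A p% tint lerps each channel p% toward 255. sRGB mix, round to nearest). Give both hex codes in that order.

#0C293C, #87CFFC

76% shade:
  R: 48 + 0.76×(0−48) = 48 − 36.48 = 11.52 → 12
  G: 172 − 130.72 = 41.28 → 41
  B: 250 + 0.76×(0−250) = 250 − 190 = 60 → 60
  → #0C293C
42% tint:
  R: 48 + 86.94 = 134.94 → 135
  G: 172 + 0.42×(255−172) = 172 + 34.86 = 206.86 → 207
  B: 250 + 2.1 = 252.1 → 252
  → #87CFFC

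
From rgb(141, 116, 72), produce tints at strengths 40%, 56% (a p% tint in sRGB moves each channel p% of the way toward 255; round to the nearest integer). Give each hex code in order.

40%: (141 + 45.6 = 186.6→187, 116 + 55.6 = 171.6→172, 72 + 73.2 = 145.2→145) → #BBAC91
56%: (141 + 63.84 = 204.84→205, 116 + 77.84 = 193.84→194, 72 + 102.48 = 174.48→174) → #CDC2AE

#BBAC91, #CDC2AE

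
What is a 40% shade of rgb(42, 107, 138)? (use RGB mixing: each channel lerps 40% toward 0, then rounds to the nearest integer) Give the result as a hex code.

#194053

Lerp each channel 40% toward 0:
  R: 42 + 0.4×(0−42) = 42 − 16.8 = 25.2 → 25
  G: 107 − 42.8 = 64.2 → 64
  B: 138 − 55.2 = 82.8 → 83
rgb(25, 64, 83) = #194053.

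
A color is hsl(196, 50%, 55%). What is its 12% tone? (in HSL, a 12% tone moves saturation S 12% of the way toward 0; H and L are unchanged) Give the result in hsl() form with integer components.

S moves 12% from 50 toward 0: 50 − 6 = 44 → 44.
H and L are unchanged.

hsl(196, 44%, 55%)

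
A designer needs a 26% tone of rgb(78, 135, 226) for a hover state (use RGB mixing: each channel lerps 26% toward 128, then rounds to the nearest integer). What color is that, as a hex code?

A 26% tone moves each channel 26% toward 128:
  R: 78 + 13 = 91 → 91
  G: 135 − 1.82 = 133.18 → 133
  B: 226 − 25.48 = 200.52 → 201
rgb(91, 133, 201) = #5B85C9.

#5B85C9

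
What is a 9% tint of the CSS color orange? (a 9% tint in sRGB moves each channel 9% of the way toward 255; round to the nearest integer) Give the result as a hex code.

#FFAD17

CSS orange is rgb(255, 165, 0).
Per channel, c → c + 0.09(255 − c):
  R: 255 + 0 = 255 → 255
  G: 165 + 0.09×(255−165) = 165 + 8.1 = 173.1 → 173
  B: 0 + 0.09×(255−0) = 0 + 22.95 = 22.95 → 23
rgb(255, 173, 23) = #FFAD17.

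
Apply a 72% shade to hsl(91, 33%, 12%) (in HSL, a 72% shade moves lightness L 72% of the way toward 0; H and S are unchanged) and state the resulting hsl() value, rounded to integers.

hsl(91, 33%, 3%)

L moves 72% from 12 toward 0: 12 − 8.64 = 3.36 → 3.
H and S are unchanged.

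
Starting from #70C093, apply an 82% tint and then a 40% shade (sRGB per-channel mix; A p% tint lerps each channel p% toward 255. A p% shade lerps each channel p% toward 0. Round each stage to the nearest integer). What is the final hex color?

#89928E

#70C093 is rgb(112, 192, 147).
Lerp each channel 82% toward 255:
  R: 112 + 0.82×(255−112) = 112 + 117.26 = 229.26 → 229
  G: 192 + 51.66 = 243.66 → 244
  B: 147 + 0.82×(255−147) = 147 + 88.56 = 235.56 → 236
After the tint: rgb(229, 244, 236) = #E5F4EC.
Per channel, c → c + 0.4(0 − c):
  R: 229 + 0.4×(0−229) = 229 − 91.6 = 137.4 → 137
  G: 244 + 0.4×(0−244) = 244 − 97.6 = 146.4 → 146
  B: 236 − 94.4 = 141.6 → 142
rgb(137, 146, 142) = #89928E.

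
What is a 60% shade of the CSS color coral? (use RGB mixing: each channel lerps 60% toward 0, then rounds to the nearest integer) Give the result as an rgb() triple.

CSS coral is rgb(255, 127, 80).
Per channel, c → c + 0.6(0 − c):
  R: 255 + 0.6×(0−255) = 255 − 153 = 102 → 102
  G: 127 + 0.6×(0−127) = 127 − 76.2 = 50.8 → 51
  B: 80 + 0.6×(0−80) = 80 − 48 = 32 → 32

rgb(102, 51, 32)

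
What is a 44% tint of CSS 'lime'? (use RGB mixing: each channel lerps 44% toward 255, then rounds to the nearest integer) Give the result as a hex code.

CSS lime is rgb(0, 255, 0).
Per channel, c → c + 0.44(255 − c):
  R: 0 + 0.44×(255−0) = 0 + 112.2 = 112.2 → 112
  G: 255 + 0.44×(255−255) = 255 + 0 = 255 → 255
  B: 0 + 112.2 = 112.2 → 112
rgb(112, 255, 112) = #70FF70.

#70FF70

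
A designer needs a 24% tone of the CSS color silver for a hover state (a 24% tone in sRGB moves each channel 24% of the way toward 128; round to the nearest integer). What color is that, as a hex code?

CSS silver is rgb(192, 192, 192).
A 24% tone moves each channel 24% toward 128:
  R: 192 + 0.24×(128−192) = 192 − 15.36 = 176.64 → 177
  G: 192 + 0.24×(128−192) = 192 − 15.36 = 176.64 → 177
  B: 192 + 0.24×(128−192) = 192 − 15.36 = 176.64 → 177
rgb(177, 177, 177) = #B1B1B1.

#B1B1B1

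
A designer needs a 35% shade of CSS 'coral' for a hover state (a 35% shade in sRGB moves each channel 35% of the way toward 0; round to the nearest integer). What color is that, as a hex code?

CSS coral is rgb(255, 127, 80).
A 35% shade moves each channel 35% toward 0:
  R: 255 + 0.35×(0−255) = 255 − 89.25 = 165.75 → 166
  G: 127 − 44.45 = 82.55 → 83
  B: 80 + 0.35×(0−80) = 80 − 28 = 52 → 52
rgb(166, 83, 52) = #a65334.

#a65334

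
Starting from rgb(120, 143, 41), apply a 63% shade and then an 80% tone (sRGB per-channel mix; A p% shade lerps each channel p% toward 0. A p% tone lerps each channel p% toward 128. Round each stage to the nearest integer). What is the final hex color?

#6f7169

A 63% shade moves each channel 63% toward 0:
  R: 120 + 0.63×(0−120) = 120 − 75.6 = 44.4 → 44
  G: 143 − 90.09 = 52.91 → 53
  B: 41 + 0.63×(0−41) = 41 − 25.83 = 15.17 → 15
After the shade: rgb(44, 53, 15) = #2c350f.
Per channel, c → c + 0.8(128 − c):
  R: 44 + 67.2 = 111.2 → 111
  G: 53 + 0.8×(128−53) = 53 + 60 = 113 → 113
  B: 15 + 90.4 = 105.4 → 105
rgb(111, 113, 105) = #6f7169.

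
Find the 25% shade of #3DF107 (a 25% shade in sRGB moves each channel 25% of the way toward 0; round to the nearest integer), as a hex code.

#3DF107 is rgb(61, 241, 7).
Lerp each channel 25% toward 0:
  R: 61 − 15.25 = 45.75 → 46
  G: 241 − 60.25 = 180.75 → 181
  B: 7 − 1.75 = 5.25 → 5
rgb(46, 181, 5) = #2EB505.

#2EB505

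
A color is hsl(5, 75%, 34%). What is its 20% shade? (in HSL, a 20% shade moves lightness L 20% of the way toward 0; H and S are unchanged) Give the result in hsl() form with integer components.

hsl(5, 75%, 27%)

L moves 20% from 34 toward 0: 34 − 6.8 = 27.2 → 27.
H and S are unchanged.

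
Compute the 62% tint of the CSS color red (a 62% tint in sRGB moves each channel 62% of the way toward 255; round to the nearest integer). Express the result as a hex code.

#ff9e9e

CSS red is rgb(255, 0, 0).
Per channel, c → c + 0.62(255 − c):
  R: 255 + 0.62×(255−255) = 255 + 0 = 255 → 255
  G: 0 + 0.62×(255−0) = 0 + 158.1 = 158.1 → 158
  B: 0 + 158.1 = 158.1 → 158
rgb(255, 158, 158) = #ff9e9e.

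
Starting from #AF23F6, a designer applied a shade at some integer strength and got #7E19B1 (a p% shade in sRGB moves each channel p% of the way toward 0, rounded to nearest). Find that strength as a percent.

28%

#AF23F6 is rgb(175, 35, 246); #7E19B1 is rgb(126, 25, 177).
On the B channel (widest range): 177 ≈ 246 + (p/100)(0 − 246), so p ≈ 100×(177 − 246)/(0 − 246) = -6900/-246 = 28.05.
p = 28 reproduces all three channels after rounding.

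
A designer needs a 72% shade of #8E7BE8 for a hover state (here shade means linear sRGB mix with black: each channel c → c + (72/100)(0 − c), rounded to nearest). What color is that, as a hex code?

#8E7BE8 is rgb(142, 123, 232).
A 72% shade moves each channel 72% toward 0:
  R: 142 + 0.72×(0−142) = 142 − 102.24 = 39.76 → 40
  G: 123 − 88.56 = 34.44 → 34
  B: 232 + 0.72×(0−232) = 232 − 167.04 = 64.96 → 65
rgb(40, 34, 65) = #282241.

#282241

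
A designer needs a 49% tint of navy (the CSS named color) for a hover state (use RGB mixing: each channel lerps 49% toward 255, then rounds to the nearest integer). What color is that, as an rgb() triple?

rgb(125, 125, 190)

CSS navy is rgb(0, 0, 128).
Lerp each channel 49% toward 255:
  R: 0 + 124.95 = 124.95 → 125
  G: 0 + 0.49×(255−0) = 0 + 124.95 = 124.95 → 125
  B: 128 + 62.23 = 190.23 → 190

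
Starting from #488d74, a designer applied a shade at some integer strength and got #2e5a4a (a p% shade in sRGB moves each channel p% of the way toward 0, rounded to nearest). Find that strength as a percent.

#488d74 is rgb(72, 141, 116); #2e5a4a is rgb(46, 90, 74).
On the G channel (widest range): 90 ≈ 141 + (p/100)(0 − 141), so p ≈ 100×(90 − 141)/(0 − 141) = -5100/-141 = 36.17.
p = 36 reproduces all three channels after rounding.

36%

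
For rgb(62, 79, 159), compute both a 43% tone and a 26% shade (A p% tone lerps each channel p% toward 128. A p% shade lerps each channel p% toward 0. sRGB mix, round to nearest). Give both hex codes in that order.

43% tone:
  R: 62 + 0.43×(128−62) = 62 + 28.38 = 90.38 → 90
  G: 79 + 21.07 = 100.07 → 100
  B: 159 + 0.43×(128−159) = 159 − 13.33 = 145.67 → 146
  → #5a6492
26% shade:
  R: 62 + 0.26×(0−62) = 62 − 16.12 = 45.88 → 46
  G: 79 + 0.26×(0−79) = 79 − 20.54 = 58.46 → 58
  B: 159 + 0.26×(0−159) = 159 − 41.34 = 117.66 → 118
  → #2e3a76

#5a6492, #2e3a76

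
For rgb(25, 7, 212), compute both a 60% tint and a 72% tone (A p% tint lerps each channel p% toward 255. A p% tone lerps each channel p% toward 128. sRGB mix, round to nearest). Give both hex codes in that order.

#A39CEE, #635E98

60% tint:
  R: 25 + 0.6×(255−25) = 25 + 138 = 163 → 163
  G: 7 + 148.8 = 155.8 → 156
  B: 212 + 0.6×(255−212) = 212 + 25.8 = 237.8 → 238
  → #A39CEE
72% tone:
  R: 25 + 74.16 = 99.16 → 99
  G: 7 + 87.12 = 94.12 → 94
  B: 212 + 0.72×(128−212) = 212 − 60.48 = 151.52 → 152
  → #635E98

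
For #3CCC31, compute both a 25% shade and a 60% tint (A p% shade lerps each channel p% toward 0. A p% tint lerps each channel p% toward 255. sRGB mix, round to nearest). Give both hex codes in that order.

#2D9925, #B1EBAD

#3CCC31 is rgb(60, 204, 49).
25% shade:
  R: 60 + 0.25×(0−60) = 60 − 15 = 45 → 45
  G: 204 + 0.25×(0−204) = 204 − 51 = 153 → 153
  B: 49 + 0.25×(0−49) = 49 − 12.25 = 36.75 → 37
  → #2D9925
60% tint:
  R: 60 + 0.6×(255−60) = 60 + 117 = 177 → 177
  G: 204 + 0.6×(255−204) = 204 + 30.6 = 234.6 → 235
  B: 49 + 123.6 = 172.6 → 173
  → #B1EBAD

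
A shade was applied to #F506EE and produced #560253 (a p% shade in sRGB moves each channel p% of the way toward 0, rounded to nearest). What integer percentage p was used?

65%

#F506EE is rgb(245, 6, 238); #560253 is rgb(86, 2, 83).
On the R channel (widest range): 86 ≈ 245 + (p/100)(0 − 245), so p ≈ 100×(86 − 245)/(0 − 245) = -15900/-245 = 64.90.
p = 65 reproduces all three channels after rounding.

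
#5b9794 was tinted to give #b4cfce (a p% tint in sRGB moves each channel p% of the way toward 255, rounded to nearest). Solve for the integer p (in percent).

54%

#5b9794 is rgb(91, 151, 148); #b4cfce is rgb(180, 207, 206).
On the R channel (widest range): 180 ≈ 91 + (p/100)(255 − 91), so p ≈ 100×(180 − 91)/(255 − 91) = 8900/164 = 54.27.
p = 54 reproduces all three channels after rounding.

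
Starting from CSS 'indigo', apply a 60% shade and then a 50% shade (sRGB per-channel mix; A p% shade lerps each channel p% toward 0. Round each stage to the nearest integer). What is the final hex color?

CSS indigo is rgb(75, 0, 130).
Per channel, c → c + 0.6(0 − c):
  R: 75 + 0.6×(0−75) = 75 − 45 = 30 → 30
  G: 0 + 0.6×(0−0) = 0 + 0 = 0 → 0
  B: 130 + 0.6×(0−130) = 130 − 78 = 52 → 52
After the shade: rgb(30, 0, 52) = #1e0034.
Per channel, c → c + 0.5(0 − c):
  R: 30 + 0.5×(0−30) = 30 − 15 = 15 → 15
  G: 0 + 0.5×(0−0) = 0 + 0 = 0 → 0
  B: 52 + 0.5×(0−52) = 52 − 26 = 26 → 26
rgb(15, 0, 26) = #0f001a.

#0f001a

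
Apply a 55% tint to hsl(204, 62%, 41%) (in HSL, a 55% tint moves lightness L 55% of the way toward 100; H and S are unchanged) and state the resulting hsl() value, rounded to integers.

L moves 55% from 41 toward 100: 41 + 32.45 = 73.45 → 73.
H and S are unchanged.

hsl(204, 62%, 73%)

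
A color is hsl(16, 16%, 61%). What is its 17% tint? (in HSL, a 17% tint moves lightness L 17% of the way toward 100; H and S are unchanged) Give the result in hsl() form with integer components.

L moves 17% from 61 toward 100: 61 + 6.63 = 67.63 → 68.
H and S are unchanged.

hsl(16, 16%, 68%)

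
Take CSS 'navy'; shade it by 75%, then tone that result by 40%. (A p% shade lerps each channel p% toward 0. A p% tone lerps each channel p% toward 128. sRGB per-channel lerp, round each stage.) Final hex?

CSS navy is rgb(0, 0, 128).
Lerp each channel 75% toward 0:
  R: 0 + 0 = 0 → 0
  G: 0 + 0.75×(0−0) = 0 + 0 = 0 → 0
  B: 128 + 0.75×(0−128) = 128 − 96 = 32 → 32
After the shade: rgb(0, 0, 32) = #000020.
Lerp each channel 40% toward 128:
  R: 0 + 51.2 = 51.2 → 51
  G: 0 + 51.2 = 51.2 → 51
  B: 32 + 0.4×(128−32) = 32 + 38.4 = 70.4 → 70
rgb(51, 51, 70) = #333346.

#333346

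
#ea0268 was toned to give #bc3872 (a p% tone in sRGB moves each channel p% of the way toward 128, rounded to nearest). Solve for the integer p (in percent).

43%

#ea0268 is rgb(234, 2, 104); #bc3872 is rgb(188, 56, 114).
On the G channel (widest range): 56 ≈ 2 + (p/100)(128 − 2), so p ≈ 100×(56 − 2)/(128 − 2) = 5400/126 = 42.86.
p = 43 reproduces all three channels after rounding.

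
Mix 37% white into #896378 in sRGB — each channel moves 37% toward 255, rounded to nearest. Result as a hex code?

#B59DAA

#896378 is rgb(137, 99, 120).
A 37% tint moves each channel 37% toward 255:
  R: 137 + 0.37×(255−137) = 137 + 43.66 = 180.66 → 181
  G: 99 + 0.37×(255−99) = 99 + 57.72 = 156.72 → 157
  B: 120 + 0.37×(255−120) = 120 + 49.95 = 169.95 → 170
rgb(181, 157, 170) = #B59DAA.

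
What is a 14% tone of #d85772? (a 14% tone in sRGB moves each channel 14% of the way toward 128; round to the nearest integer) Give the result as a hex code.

#d85772 is rgb(216, 87, 114).
Lerp each channel 14% toward 128:
  R: 216 + 0.14×(128−216) = 216 − 12.32 = 203.68 → 204
  G: 87 + 5.74 = 92.74 → 93
  B: 114 + 1.96 = 115.96 → 116
rgb(204, 93, 116) = #cc5d74.

#cc5d74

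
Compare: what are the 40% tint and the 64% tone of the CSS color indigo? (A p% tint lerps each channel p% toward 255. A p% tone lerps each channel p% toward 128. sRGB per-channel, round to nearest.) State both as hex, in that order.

CSS indigo is rgb(75, 0, 130).
40% tint:
  R: 75 + 0.4×(255−75) = 75 + 72 = 147 → 147
  G: 0 + 102 = 102 → 102
  B: 130 + 50 = 180 → 180
  → #9366b4
64% tone:
  R: 75 + 33.92 = 108.92 → 109
  G: 0 + 0.64×(128−0) = 0 + 81.92 = 81.92 → 82
  B: 130 − 1.28 = 128.72 → 129
  → #6d5281

#9366b4, #6d5281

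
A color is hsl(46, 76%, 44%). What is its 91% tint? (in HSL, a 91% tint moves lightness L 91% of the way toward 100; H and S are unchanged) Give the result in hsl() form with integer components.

hsl(46, 76%, 95%)

L moves 91% from 44 toward 100: 44 + 50.96 = 94.96 → 95.
H and S are unchanged.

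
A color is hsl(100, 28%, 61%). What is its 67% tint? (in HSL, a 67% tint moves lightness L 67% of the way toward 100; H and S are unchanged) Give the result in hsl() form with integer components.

L moves 67% from 61 toward 100: 61 + 26.13 = 87.13 → 87.
H and S are unchanged.

hsl(100, 28%, 87%)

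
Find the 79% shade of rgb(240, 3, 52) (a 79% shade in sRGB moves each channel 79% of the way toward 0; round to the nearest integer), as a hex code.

A 79% shade moves each channel 79% toward 0:
  R: 240 − 189.6 = 50.4 → 50
  G: 3 + 0.79×(0−3) = 3 − 2.37 = 0.63 → 1
  B: 52 + 0.79×(0−52) = 52 − 41.08 = 10.92 → 11
rgb(50, 1, 11) = #32010B.

#32010B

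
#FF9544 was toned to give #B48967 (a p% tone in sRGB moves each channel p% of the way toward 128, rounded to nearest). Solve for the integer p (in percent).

59%

#FF9544 is rgb(255, 149, 68); #B48967 is rgb(180, 137, 103).
On the R channel (widest range): 180 ≈ 255 + (p/100)(128 − 255), so p ≈ 100×(180 − 255)/(128 − 255) = -7500/-127 = 59.06.
p = 59 reproduces all three channels after rounding.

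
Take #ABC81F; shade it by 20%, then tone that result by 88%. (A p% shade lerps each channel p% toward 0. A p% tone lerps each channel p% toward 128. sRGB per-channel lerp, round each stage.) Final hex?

#ABC81F is rgb(171, 200, 31).
Per channel, c → c + 0.2(0 − c):
  R: 171 + 0.2×(0−171) = 171 − 34.2 = 136.8 → 137
  G: 200 − 40 = 160 → 160
  B: 31 + 0.2×(0−31) = 31 − 6.2 = 24.8 → 25
After the shade: rgb(137, 160, 25) = #89A019.
An 88% tone moves each channel 88% toward 128:
  R: 137 − 7.92 = 129.08 → 129
  G: 160 + 0.88×(128−160) = 160 − 28.16 = 131.84 → 132
  B: 25 + 0.88×(128−25) = 25 + 90.64 = 115.64 → 116
rgb(129, 132, 116) = #818474.

#818474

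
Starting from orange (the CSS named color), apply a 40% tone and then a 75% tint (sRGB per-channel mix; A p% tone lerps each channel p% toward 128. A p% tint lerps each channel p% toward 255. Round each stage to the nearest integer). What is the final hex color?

#F2E5CC

CSS orange is rgb(255, 165, 0).
A 40% tone moves each channel 40% toward 128:
  R: 255 + 0.4×(128−255) = 255 − 50.8 = 204.2 → 204
  G: 165 + 0.4×(128−165) = 165 − 14.8 = 150.2 → 150
  B: 0 + 0.4×(128−0) = 0 + 51.2 = 51.2 → 51
After the tone: rgb(204, 150, 51) = #CC9633.
Lerp each channel 75% toward 255:
  R: 204 + 0.75×(255−204) = 204 + 38.25 = 242.25 → 242
  G: 150 + 78.75 = 228.75 → 229
  B: 51 + 0.75×(255−51) = 51 + 153 = 204 → 204
rgb(242, 229, 204) = #F2E5CC.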